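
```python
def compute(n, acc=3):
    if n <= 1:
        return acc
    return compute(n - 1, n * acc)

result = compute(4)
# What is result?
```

Accumulator trace (n, acc): (4, 3) -> (3, 12) -> (2, 36) -> (1, 72) -> return 72

Answer: 72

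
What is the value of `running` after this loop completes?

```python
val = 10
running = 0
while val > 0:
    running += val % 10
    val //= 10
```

Sum digits of 10
`running` takes the values: 0 → 1

Answer: 1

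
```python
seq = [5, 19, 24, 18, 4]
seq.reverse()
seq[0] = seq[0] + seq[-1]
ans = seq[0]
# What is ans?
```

Trace:
`seq = [5, 19, 24, 18, 4]` → seq = [5, 19, 24, 18, 4]
`seq.reverse()` → seq = [4, 18, 24, 19, 5]
`seq[0] = seq[0] + seq[-1]` → seq = [9, 18, 24, 19, 5]
`ans = seq[0]` → ans = 9
So ans = 9

Answer: 9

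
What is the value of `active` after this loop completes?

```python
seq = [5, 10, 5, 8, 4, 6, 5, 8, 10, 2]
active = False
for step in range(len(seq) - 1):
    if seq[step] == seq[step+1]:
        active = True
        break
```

Check consecutive duplicates in [5, 10, 5, 8, 4, 6, 5, 8, 10, 2]
`active` takes the values: False

Answer: False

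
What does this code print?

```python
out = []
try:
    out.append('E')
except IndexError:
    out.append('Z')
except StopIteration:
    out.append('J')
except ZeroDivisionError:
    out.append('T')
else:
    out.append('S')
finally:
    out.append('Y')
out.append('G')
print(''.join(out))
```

Execution trace: 'E' (try body, no exception) → 'S' (else) → 'Y' (finally) → 'G' (after the try/except). Output: ESYG

Answer: ESYG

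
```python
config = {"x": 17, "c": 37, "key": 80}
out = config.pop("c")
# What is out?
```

Trace:
`config = {"x": 17, "c": 37, "key": 80}` → config = {'x': 17, 'c': 37, 'key': 80}
`out = config.pop("c")` → config = {'x': 17, 'key': 80}; out = 37
So out = 37

Answer: 37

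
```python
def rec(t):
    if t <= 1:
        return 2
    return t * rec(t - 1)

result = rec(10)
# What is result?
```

rec(10) = 10 * 9 * 8 * 7 * 6 * 5 * 4 * 3 * 2 * 2 = 7257600

Answer: 7257600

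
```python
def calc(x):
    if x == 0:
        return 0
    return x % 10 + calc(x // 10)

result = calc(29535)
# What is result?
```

Sum of digits of 29535: 5 + 3 + 5 + 9 + 2 = 24

Answer: 24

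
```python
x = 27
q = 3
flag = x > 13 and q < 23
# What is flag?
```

Trace:
`x = 27` → x = 27
`q = 3` → q = 3
`flag = x > 13 and q < 23` → flag = True
So flag = True

Answer: True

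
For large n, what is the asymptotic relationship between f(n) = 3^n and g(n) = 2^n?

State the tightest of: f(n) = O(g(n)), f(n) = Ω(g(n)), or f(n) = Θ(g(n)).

3^n vs 2^n: f(n) = Ω(g(n)) but not O(g(n)) — 3^n grows strictly faster than 2^n.

Answer: f(n) = Ω(g(n)) but not O(g(n)) — 3^n grows strictly faster than 2^n.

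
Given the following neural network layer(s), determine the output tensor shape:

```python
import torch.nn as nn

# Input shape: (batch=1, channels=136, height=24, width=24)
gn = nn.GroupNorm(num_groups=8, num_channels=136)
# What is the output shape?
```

Input: (1, 136, 24, 24) -> Output: (1, 136, 24, 24)

Answer: (1, 136, 24, 24)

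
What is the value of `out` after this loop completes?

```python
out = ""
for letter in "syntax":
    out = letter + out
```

Reverse 'syntax'
`out` takes the values: "" → "s" → "ys" → "nys" → "tnys" → "atnys" → "xatnys"

Answer: "xatnys"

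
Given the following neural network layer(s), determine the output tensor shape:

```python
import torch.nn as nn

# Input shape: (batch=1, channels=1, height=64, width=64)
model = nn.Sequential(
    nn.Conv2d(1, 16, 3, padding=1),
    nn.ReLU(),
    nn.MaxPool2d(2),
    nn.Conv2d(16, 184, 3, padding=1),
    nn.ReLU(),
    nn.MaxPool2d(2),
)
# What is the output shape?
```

Input: (1, 1, 64, 64) -> after first Conv2d: (1, 16, 64, 64) -> after first MaxPool2d: (1, 16, 32, 32) -> after second Conv2d: (1, 184, 32, 32) -> Output: (1, 184, 16, 16)

Answer: (1, 184, 16, 16)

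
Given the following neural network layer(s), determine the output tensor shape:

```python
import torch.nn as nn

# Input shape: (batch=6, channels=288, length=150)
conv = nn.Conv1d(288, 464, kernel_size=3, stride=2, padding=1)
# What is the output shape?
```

Input: (6, 288, 150) -> Output: (6, 464, 75)

Answer: (6, 464, 75)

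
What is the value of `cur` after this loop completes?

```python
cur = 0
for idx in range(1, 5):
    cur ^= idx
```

XOR of 1 to 4
`cur` takes the values: 0 → 1 → 3 → 0 → 4

Answer: 4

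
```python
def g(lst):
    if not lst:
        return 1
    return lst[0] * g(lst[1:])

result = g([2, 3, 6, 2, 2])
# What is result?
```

Product over [2, 3, 6, 2, 2] = 2 * 3 * 6 * 2 * 2 = 144

Answer: 144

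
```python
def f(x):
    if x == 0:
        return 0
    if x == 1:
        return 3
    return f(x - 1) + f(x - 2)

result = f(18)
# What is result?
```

Build up from base cases: f(0)=0, f(1)=3, f(2)=3, f(3)=6, f(4)=9, f(5)=15, f(6)=24, ..., f(18)=7752

Answer: 7752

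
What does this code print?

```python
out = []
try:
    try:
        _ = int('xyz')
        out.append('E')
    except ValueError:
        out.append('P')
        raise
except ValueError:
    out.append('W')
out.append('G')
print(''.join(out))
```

Execution trace: 'P' (inner except ValueError) → 'W' (outer except ValueError) → 'G' (after the try/except). Output: PWG

Answer: PWG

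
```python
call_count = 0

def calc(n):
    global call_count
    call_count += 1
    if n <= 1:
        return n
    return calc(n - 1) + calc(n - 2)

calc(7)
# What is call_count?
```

Calls(n) = 1 + Calls(n-1) + Calls(n-2); Calls(0)=Calls(1)=1. For n=7 this gives 41.

Answer: 41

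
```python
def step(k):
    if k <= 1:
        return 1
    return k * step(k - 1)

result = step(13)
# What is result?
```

step(13) = 13 * 12 * 11 * 10 * 9 * 8 * 7 * 6 * 5 * 4 * 3 * 2 * 1 = 6227020800

Answer: 6227020800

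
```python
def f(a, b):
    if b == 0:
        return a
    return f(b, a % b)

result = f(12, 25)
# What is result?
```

f(12, 25) -> f(25, 12) -> f(12, 1) -> f(1, 0) -> 1

Answer: 1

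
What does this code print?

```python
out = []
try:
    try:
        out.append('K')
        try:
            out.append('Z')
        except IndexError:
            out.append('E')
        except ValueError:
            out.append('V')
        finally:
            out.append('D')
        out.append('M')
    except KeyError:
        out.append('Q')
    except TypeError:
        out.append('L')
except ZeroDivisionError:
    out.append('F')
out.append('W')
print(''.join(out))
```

Execution trace: 'K' (try body) → 'Z' (inner try body, no exception) → 'D' (inner finally) → 'M' (try body, no exception) → 'W' (after the try/except). Output: KZDMW

Answer: KZDMW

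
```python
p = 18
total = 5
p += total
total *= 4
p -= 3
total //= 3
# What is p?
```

Trace:
`p = 18` → p = 18
`total = 5` → total = 5
`p += total` → p = 23
`total *= 4` → total = 20
`p -= 3` → p = 20
`total //= 3` → total = 6
So p = 20

Answer: 20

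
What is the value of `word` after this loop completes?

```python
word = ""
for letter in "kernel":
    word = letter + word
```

Reverse 'kernel'
`word` takes the values: "" → "k" → "ek" → "rek" → "nrek" → "enrek" → "lenrek"

Answer: "lenrek"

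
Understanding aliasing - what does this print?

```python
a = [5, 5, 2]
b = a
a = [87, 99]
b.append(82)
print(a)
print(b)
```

Key concept: rebinding vs mutation: a is rebound to a new list, b still points at the original.
Step by step:
`a = [5, 5, 2]` → a = [5, 5, 2]
`b = a` → b = [5, 5, 2] (same object as a)
`a = [87, 99]` → a = [87, 99]
`b.append(82)` → b = [5, 5, 2, 82]
`print(a)` → prints [87, 99]
`print(b)` → prints [5, 5, 2, 82]

Answer:
[87, 99]
[5, 5, 2, 82]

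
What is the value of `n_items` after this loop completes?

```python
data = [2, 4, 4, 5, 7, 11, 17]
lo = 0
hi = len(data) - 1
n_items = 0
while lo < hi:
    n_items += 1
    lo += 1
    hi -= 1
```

Iterations until pointers meet (list length 7)
`n_items` takes the values: 0 → 1 → 2 → 3

Answer: 3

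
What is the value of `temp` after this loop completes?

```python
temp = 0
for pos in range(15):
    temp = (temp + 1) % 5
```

Increment mod 5, 15 times = 0
`temp` takes the values: 0 → 1 → 2 → 3 → 4 → 0 → 1 → 2 → 3 → 4 → 0 → 1 → 2 → 3 → 4 → 0

Answer: 0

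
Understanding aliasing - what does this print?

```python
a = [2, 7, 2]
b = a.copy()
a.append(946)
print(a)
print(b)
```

Key concept: list.copy() creates independent copy.
Step by step:
`a = [2, 7, 2]` → a = [2, 7, 2]
`b = a.copy()` → b = [2, 7, 2]
`a.append(946)` → a = [2, 7, 2, 946]
`print(a)` → prints [2, 7, 2, 946]
`print(b)` → prints [2, 7, 2]

Answer:
[2, 7, 2, 946]
[2, 7, 2]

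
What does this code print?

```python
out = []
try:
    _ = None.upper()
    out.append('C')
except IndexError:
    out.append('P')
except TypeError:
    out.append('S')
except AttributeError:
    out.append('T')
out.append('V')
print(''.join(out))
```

Execution trace: 'T' (except AttributeError) → 'V' (after the try/except). Output: TV

Answer: TV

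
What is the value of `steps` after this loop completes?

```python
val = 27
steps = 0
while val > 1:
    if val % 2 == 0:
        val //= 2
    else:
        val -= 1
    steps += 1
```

Steps to reduce 27 to 1
`steps` takes the values: 0 → 1 → 2 → 3 → 4 → 5 → 6 → 7

Answer: 7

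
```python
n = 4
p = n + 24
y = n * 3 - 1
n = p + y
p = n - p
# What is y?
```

Trace:
`n = 4` → n = 4
`p = n + 24` → p = 28
`y = n * 3 - 1` → y = 11
`n = p + y` → n = 39
`p = n - p` → p = 11
So y = 11

Answer: 11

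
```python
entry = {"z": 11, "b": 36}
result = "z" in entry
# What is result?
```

Trace:
`entry = {"z": 11, "b": 36}` → entry = {'z': 11, 'b': 36}
`result = "z" in entry` → result = True
So result = True

Answer: True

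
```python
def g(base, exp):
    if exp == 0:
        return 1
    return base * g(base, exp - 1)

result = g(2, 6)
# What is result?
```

g(2, 6) = 2 * 2 * 2 * 2 * 2 * 2 = 64

Answer: 64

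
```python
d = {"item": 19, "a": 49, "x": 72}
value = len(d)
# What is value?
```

Trace:
`d = {"item": 19, "a": 49, "x": 72}` → d = {'item': 19, 'a': 49, 'x': 72}
`value = len(d)` → value = 3
So value = 3

Answer: 3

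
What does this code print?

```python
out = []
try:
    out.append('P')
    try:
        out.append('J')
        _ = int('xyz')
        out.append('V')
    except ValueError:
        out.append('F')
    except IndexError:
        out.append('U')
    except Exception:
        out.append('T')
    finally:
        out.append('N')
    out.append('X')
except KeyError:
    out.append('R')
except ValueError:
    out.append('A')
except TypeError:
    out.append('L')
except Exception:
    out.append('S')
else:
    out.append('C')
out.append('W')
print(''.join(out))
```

Execution trace: 'P' (try body) → 'J' (inner try body) → 'F' (inner except ValueError) → 'N' (inner finally) → 'X' (try body, no exception) → 'C' (else) → 'W' (after the try/except). Output: PJFNXCW

Answer: PJFNXCW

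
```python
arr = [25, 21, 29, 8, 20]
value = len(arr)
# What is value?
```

Trace:
`arr = [25, 21, 29, 8, 20]` → arr = [25, 21, 29, 8, 20]
`value = len(arr)` → value = 5
So value = 5

Answer: 5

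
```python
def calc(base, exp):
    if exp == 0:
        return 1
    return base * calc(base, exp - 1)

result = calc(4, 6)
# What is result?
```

calc(4, 6) = 4 * 4 * 4 * 4 * 4 * 4 = 4096

Answer: 4096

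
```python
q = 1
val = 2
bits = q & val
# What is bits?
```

Trace:
`q = 1` → q = 1
`val = 2` → val = 2
`bits = q & val` → bits = 0
So bits = 0

Answer: 0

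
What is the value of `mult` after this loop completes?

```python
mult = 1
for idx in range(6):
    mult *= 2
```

2^6 = 64
`mult` takes the values: 1 → 2 → 4 → 8 → 16 → 32 → 64

Answer: 64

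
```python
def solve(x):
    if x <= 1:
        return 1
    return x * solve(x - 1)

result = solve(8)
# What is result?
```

solve(8) = 8 * 7 * 6 * 5 * 4 * 3 * 2 * 1 = 40320

Answer: 40320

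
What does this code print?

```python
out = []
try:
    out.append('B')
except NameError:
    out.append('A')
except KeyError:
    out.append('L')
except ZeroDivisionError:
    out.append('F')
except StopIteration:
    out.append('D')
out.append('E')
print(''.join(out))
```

Execution trace: 'B' (try body, no exception) → 'E' (after the try/except). Output: BE

Answer: BE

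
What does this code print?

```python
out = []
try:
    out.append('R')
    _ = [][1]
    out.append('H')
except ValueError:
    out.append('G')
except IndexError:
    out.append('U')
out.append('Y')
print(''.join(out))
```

Execution trace: 'R' (try body) → 'U' (except IndexError) → 'Y' (after the try/except). Output: RUY

Answer: RUY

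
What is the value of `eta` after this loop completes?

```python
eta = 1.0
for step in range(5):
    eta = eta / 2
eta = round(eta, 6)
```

Halving LR 5 times: 1 / 2^5
`eta` takes the values: 1.0 → 0.5 → 0.25 → 0.125 → 0.0625 → 0.03125

Answer: 0.03125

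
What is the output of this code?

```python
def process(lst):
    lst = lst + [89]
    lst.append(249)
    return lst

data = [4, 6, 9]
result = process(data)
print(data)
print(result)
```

Key concept: rebinding parameter vs mutation.
Step by step:
`data = [4, 6, 9]` → data = [4, 6, 9]
`result = process(data)` → result = [4, 6, 9, 89, 249]
`print(data)` → prints [4, 6, 9]
`print(result)` → prints [4, 6, 9, 89, 249]

Answer:
[4, 6, 9]
[4, 6, 9, 89, 249]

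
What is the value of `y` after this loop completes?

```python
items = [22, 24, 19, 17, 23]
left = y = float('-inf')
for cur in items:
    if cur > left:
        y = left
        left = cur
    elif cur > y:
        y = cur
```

Second largest (with repeats) in [22, 24, 19, 17, 23]
`y` takes the values: -inf → 22 → 23

Answer: 23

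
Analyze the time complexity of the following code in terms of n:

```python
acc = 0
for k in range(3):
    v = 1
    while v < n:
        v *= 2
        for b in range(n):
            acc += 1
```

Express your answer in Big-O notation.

Each loop level contributes: 1 × log n × n. Multiplying the contributions gives O(n log n).

Answer: O(n log n)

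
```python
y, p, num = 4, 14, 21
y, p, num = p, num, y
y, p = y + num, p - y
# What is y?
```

Trace:
`y, p, num = 4, 14, 21` → y = 4; p = 14; num = 21
`y, p, num = p, num, y` → y = 14; p = 21; num = 4
`y, p = y + num, p - y` → y = 18; p = 7
So y = 18

Answer: 18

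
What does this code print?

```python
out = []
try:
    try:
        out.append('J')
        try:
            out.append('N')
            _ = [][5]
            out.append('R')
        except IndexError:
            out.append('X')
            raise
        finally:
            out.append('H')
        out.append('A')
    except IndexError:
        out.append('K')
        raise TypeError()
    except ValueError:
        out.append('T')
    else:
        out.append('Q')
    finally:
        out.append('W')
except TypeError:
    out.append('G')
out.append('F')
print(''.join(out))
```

Execution trace: 'J' (try body) → 'N' (inner try body) → 'X' (inner except IndexError) → 'H' (inner finally) → 'K' (except IndexError) → 'W' (finally) → 'G' (outer except TypeError) → 'F' (after the try/except). Output: JNXHKWGF

Answer: JNXHKWGF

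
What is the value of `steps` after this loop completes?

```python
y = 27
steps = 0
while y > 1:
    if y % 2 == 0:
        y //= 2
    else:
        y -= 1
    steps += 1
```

Steps to reduce 27 to 1
`steps` takes the values: 0 → 1 → 2 → 3 → 4 → 5 → 6 → 7

Answer: 7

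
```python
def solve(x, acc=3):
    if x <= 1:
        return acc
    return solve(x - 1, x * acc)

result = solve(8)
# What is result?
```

Accumulator trace (n, acc): (8, 3) -> (7, 24) -> (6, 168) -> (5, 1008) -> (4, 5040) -> (3, 20160) -> (2, 60480) -> (1, 120960) -> return 120960

Answer: 120960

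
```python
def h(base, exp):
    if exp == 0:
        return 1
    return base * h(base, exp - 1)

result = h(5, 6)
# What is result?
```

h(5, 6) = 5 * 5 * 5 * 5 * 5 * 5 = 15625

Answer: 15625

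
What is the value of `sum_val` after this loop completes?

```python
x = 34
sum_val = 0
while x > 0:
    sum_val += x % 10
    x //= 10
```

Sum digits of 34
`sum_val` takes the values: 0 → 4 → 7

Answer: 7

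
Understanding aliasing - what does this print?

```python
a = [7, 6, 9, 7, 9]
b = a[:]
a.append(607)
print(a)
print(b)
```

Key concept: slice [:] creates copy.
Step by step:
`a = [7, 6, 9, 7, 9]` → a = [7, 6, 9, 7, 9]
`b = a[:]` → b = [7, 6, 9, 7, 9]
`a.append(607)` → a = [7, 6, 9, 7, 9, 607]
`print(a)` → prints [7, 6, 9, 7, 9, 607]
`print(b)` → prints [7, 6, 9, 7, 9]

Answer:
[7, 6, 9, 7, 9, 607]
[7, 6, 9, 7, 9]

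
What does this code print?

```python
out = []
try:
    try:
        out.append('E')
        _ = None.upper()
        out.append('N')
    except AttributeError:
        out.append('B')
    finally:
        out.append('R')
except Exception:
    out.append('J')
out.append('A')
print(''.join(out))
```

Execution trace: 'E' (inner try body) → 'B' (inner except AttributeError) → 'R' (inner finally) → 'A' (after the try/except). Output: EBRA

Answer: EBRA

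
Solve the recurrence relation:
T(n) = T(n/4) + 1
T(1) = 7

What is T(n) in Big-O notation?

Each step divides n by 4 and adds 1. After log_4(n) steps we reach T(1)=7. So T(n) = 1·log_4(n) + 7 = O(log n).

Answer: O(log n)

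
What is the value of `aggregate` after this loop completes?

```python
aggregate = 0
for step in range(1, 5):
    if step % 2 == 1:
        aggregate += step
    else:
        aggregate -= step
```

Add odd, subtract even
`aggregate` takes the values: 0 → 1 → -1 → 2 → -2

Answer: -2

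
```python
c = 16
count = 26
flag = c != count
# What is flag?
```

Trace:
`c = 16` → c = 16
`count = 26` → count = 26
`flag = c != count` → flag = True
So flag = True

Answer: True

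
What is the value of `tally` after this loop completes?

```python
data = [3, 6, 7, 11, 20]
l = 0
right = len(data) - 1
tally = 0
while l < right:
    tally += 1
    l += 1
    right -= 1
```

Iterations until pointers meet (list length 5)
`tally` takes the values: 0 → 1 → 2

Answer: 2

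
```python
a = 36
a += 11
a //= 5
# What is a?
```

Trace:
`a = 36` → a = 36
`a += 11` → a = 47
`a //= 5` → a = 9
So a = 9

Answer: 9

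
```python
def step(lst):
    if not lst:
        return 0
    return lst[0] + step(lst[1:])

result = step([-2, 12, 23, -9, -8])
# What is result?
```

(-2) + 12 + 23 + (-9) + (-8) + 0 = 16

Answer: 16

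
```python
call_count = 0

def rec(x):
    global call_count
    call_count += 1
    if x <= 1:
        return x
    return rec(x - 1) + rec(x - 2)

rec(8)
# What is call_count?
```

Calls(x) = 1 + Calls(x-1) + Calls(x-2); Calls(0)=Calls(1)=1. For x=8 this gives 67.

Answer: 67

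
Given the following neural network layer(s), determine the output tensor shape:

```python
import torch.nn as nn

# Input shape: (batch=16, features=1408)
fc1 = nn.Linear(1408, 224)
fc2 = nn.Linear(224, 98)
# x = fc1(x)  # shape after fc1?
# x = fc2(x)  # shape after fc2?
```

Input: (16, 1408) -> after fc1: (16, 224) -> Output: (16, 98)

Answer: (16, 98)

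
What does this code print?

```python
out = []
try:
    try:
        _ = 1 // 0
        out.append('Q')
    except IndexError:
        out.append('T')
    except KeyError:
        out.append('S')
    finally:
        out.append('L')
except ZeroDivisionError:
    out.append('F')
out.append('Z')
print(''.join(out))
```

Execution trace: 'L' (inner finally) → 'F' (outer except ZeroDivisionError) → 'Z' (after the try/except). Output: LFZ

Answer: LFZ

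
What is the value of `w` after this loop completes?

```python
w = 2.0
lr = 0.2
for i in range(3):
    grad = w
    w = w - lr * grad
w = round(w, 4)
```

Gradient descent: w = 2.0 * (1 - 0.2)^3
`w` takes the values: 2.0 → 1.6 → 1.28 → 1.024

Answer: 1.024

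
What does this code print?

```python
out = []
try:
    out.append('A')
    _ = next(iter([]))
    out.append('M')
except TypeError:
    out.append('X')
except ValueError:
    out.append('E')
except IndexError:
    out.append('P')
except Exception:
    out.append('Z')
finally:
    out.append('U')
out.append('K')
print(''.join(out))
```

Execution trace: 'A' (try body) → 'Z' (except Exception) → 'U' (finally) → 'K' (after the try/except). Output: AZUK

Answer: AZUK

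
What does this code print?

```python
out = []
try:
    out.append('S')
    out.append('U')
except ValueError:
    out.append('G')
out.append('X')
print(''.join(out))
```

Execution trace: 'S' (try body) → 'U' (try body, no exception) → 'X' (after the try/except). Output: SUX

Answer: SUX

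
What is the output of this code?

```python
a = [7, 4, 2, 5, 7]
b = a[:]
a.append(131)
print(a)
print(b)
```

Key concept: slice [:] creates copy.
Step by step:
`a = [7, 4, 2, 5, 7]` → a = [7, 4, 2, 5, 7]
`b = a[:]` → b = [7, 4, 2, 5, 7]
`a.append(131)` → a = [7, 4, 2, 5, 7, 131]
`print(a)` → prints [7, 4, 2, 5, 7, 131]
`print(b)` → prints [7, 4, 2, 5, 7]

Answer:
[7, 4, 2, 5, 7, 131]
[7, 4, 2, 5, 7]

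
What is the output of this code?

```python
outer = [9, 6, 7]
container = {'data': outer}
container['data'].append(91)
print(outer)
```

Key concept: dict holds reference to list.
Step by step:
`outer = [9, 6, 7]` → outer = [9, 6, 7]
`container = {'data': outer}` → container = {'data': [9, 6, 7]}
`container['data'].append(91)` → outer = [9, 6, 7, 91]; container = {'data': [9, 6, 7, 91]}
`print(outer)` → prints [9, 6, 7, 91]

Answer: [9, 6, 7, 91]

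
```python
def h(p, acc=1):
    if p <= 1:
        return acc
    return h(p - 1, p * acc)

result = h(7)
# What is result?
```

Accumulator trace (n, acc): (7, 1) -> (6, 7) -> (5, 42) -> (4, 210) -> (3, 840) -> (2, 2520) -> (1, 5040) -> return 5040

Answer: 5040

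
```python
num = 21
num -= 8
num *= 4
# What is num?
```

Trace:
`num = 21` → num = 21
`num -= 8` → num = 13
`num *= 4` → num = 52
So num = 52

Answer: 52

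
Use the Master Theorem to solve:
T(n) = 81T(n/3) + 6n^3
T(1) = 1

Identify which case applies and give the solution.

a=81, b=3, f(n)=6n^3. log_3(81) = 4. Since c=3 < 4, Case 1 applies: T(n) = Θ(n^log_b(a)) = O(n^4).

Answer: O(n^4) - Case 1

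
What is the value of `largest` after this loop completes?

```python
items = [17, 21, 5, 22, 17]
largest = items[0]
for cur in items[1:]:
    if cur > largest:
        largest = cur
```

Maximum of [17, 21, 5, 22, 17]
`largest` takes the values: 17 → 21 → 22

Answer: 22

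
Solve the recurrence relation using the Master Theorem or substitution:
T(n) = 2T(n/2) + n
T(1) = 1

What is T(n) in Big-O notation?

By Master Theorem: a=2, b=2, f(n)=n. Since log_2(2) = 1 and f(n) = Θ(n^1), Case 2 applies. T(n) = O(n log n).

Answer: O(n log n)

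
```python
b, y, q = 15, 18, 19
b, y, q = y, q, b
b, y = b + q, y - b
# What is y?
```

Trace:
`b, y, q = 15, 18, 19` → b = 15; y = 18; q = 19
`b, y, q = y, q, b` → b = 18; y = 19; q = 15
`b, y = b + q, y - b` → b = 33; y = 1
So y = 1

Answer: 1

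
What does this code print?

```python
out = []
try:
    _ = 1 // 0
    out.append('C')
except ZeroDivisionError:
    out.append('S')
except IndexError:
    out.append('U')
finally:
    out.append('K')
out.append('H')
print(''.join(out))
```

Execution trace: 'S' (except ZeroDivisionError) → 'K' (finally) → 'H' (after the try/except). Output: SKH

Answer: SKH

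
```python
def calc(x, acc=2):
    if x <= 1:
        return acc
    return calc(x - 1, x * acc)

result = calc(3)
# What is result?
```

Accumulator trace (n, acc): (3, 2) -> (2, 6) -> (1, 12) -> return 12

Answer: 12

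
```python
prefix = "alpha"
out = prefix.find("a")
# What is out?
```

Trace:
`prefix = "alpha"` → prefix = 'alpha'
`out = prefix.find("a")` → out = 0
So out = 0

Answer: 0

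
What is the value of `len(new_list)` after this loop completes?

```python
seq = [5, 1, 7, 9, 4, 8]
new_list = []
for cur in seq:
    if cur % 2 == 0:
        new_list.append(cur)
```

Count even numbers in [5, 1, 7, 9, 4, 8]
`new_list` takes the values: [] → [4] → [4, 8]
So `len(new_list)` = 2

Answer: 2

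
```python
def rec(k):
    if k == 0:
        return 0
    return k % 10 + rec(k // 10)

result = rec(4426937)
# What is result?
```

Sum of digits of 4426937: 7 + 3 + 9 + 6 + 2 + 4 + 4 = 35

Answer: 35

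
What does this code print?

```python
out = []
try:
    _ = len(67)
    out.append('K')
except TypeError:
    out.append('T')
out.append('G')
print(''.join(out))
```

Execution trace: 'T' (except TypeError) → 'G' (after the try/except). Output: TG

Answer: TG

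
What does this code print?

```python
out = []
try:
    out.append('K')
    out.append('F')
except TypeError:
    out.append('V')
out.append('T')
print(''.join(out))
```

Execution trace: 'K' (try body) → 'F' (try body, no exception) → 'T' (after the try/except). Output: KFT

Answer: KFT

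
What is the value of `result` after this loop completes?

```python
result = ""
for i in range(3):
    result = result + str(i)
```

Concatenate digits 0 to 2
`result` takes the values: "" → "0" → "01" → "012"

Answer: "012"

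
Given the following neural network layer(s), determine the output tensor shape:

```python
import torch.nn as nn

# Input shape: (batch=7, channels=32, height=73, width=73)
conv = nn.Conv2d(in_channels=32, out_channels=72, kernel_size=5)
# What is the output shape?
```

Input: (7, 32, 73, 73) -> Output: (7, 72, 69, 69)

Answer: (7, 72, 69, 69)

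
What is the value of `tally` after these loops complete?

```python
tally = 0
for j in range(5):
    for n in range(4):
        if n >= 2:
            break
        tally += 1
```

Inner breaks at 2, outer runs 5 times
`tally` takes the values: 0 → 1 → 2 → 3 → 4 → 5 → 6 → 7 → 8 → 9 → 10

Answer: 10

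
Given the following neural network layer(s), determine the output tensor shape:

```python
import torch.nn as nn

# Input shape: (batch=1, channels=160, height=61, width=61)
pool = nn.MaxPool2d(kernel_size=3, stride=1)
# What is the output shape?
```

Input: (1, 160, 61, 61) -> Output: (1, 160, 59, 59)

Answer: (1, 160, 59, 59)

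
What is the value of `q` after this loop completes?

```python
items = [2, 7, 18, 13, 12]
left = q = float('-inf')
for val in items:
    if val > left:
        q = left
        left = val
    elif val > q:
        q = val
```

Second largest (with repeats) in [2, 7, 18, 13, 12]
`q` takes the values: -inf → 2 → 7 → 13

Answer: 13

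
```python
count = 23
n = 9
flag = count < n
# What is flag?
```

Trace:
`count = 23` → count = 23
`n = 9` → n = 9
`flag = count < n` → flag = False
So flag = False

Answer: False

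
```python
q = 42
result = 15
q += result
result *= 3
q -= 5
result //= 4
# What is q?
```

Trace:
`q = 42` → q = 42
`result = 15` → result = 15
`q += result` → q = 57
`result *= 3` → result = 45
`q -= 5` → q = 52
`result //= 4` → result = 11
So q = 52

Answer: 52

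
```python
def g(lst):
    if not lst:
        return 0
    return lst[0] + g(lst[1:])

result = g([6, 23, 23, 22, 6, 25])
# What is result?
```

6 + 23 + 23 + 22 + 6 + 25 + 0 = 105

Answer: 105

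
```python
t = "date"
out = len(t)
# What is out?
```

Trace:
`t = "date"` → t = 'date'
`out = len(t)` → out = 4
So out = 4

Answer: 4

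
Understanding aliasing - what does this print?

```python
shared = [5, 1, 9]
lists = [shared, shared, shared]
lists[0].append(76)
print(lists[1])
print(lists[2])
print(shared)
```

Key concept: list of same reference.
Step by step:
`shared = [5, 1, 9]` → shared = [5, 1, 9]
`lists = [shared, shared, shared]` → lists = [[5, 1, 9], [5, 1, 9], [5, 1, 9]]
`lists[0].append(76)` → shared = [5, 1, 9, 76]; lists = [[5, 1, 9, 76], [5, 1, 9, 76], [5, 1, 9, 76]]
`print(lists[1])` → prints [5, 1, 9, 76]
`print(lists[2])` → prints [5, 1, 9, 76]
`print(shared)` → prints [5, 1, 9, 76]

Answer:
[5, 1, 9, 76]
[5, 1, 9, 76]
[5, 1, 9, 76]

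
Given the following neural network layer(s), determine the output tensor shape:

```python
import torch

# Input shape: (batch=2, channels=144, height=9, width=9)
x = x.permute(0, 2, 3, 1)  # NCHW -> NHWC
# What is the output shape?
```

Input: (2, 144, 9, 9) -> Output: (2, 9, 9, 144)

Answer: (2, 9, 9, 144)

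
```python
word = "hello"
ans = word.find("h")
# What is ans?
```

Trace:
`word = "hello"` → word = 'hello'
`ans = word.find("h")` → ans = 0
So ans = 0

Answer: 0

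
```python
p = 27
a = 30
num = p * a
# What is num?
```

Trace:
`p = 27` → p = 27
`a = 30` → a = 30
`num = p * a` → num = 810
So num = 810

Answer: 810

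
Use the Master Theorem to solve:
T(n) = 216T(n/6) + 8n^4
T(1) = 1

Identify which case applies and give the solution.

a=216, b=6, f(n)=8n^4. log_6(216) = 3. Since c=4 > 3 and the regularity condition holds (216(n/6)^4 = (216/6^4)n^4 with 216/6^4 < 1), Case 3 applies: T(n) = Θ(f(n)) = O(n^4).

Answer: O(n^4) - Case 3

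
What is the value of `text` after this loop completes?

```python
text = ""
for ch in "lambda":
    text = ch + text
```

Reverse 'lambda'
`text` takes the values: "" → "l" → "al" → "mal" → "bmal" → "dbmal" → "adbmal"

Answer: "adbmal"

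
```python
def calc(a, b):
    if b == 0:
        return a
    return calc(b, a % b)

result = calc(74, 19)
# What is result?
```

calc(74, 19) -> calc(19, 17) -> calc(17, 2) -> calc(2, 1) -> calc(1, 0) -> 1

Answer: 1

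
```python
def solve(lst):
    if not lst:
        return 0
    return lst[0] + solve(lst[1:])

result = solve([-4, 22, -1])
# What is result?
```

(-4) + 22 + (-1) + 0 = 17

Answer: 17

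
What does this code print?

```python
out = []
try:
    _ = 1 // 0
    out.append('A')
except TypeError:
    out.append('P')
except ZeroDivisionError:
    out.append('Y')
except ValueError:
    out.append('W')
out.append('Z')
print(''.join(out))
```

Execution trace: 'Y' (except ZeroDivisionError) → 'Z' (after the try/except). Output: YZ

Answer: YZ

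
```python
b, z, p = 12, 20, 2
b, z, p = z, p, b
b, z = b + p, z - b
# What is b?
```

Trace:
`b, z, p = 12, 20, 2` → b = 12; z = 20; p = 2
`b, z, p = z, p, b` → b = 20; z = 2; p = 12
`b, z = b + p, z - b` → b = 32; z = -18
So b = 32

Answer: 32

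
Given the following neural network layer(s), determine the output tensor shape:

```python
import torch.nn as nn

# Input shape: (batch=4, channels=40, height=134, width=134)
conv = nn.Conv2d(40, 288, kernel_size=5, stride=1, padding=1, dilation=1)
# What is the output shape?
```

Input: (4, 40, 134, 134) -> Output: (4, 288, 132, 132)

Answer: (4, 288, 132, 132)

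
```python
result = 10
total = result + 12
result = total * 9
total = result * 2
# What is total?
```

Trace:
`result = 10` → result = 10
`total = result + 12` → total = 22
`result = total * 9` → result = 198
`total = result * 2` → total = 396
So total = 396

Answer: 396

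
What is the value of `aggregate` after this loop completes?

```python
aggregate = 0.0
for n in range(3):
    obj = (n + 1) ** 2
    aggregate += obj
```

Sum of squared losses 1² + 2² + ... + 3²
`aggregate` takes the values: 0.0 → 1.0 → 5.0 → 14.0

Answer: 14.0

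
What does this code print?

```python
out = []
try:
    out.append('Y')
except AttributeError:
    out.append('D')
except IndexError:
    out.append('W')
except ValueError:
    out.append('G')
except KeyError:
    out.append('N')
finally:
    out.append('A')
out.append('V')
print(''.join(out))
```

Execution trace: 'Y' (try body, no exception) → 'A' (finally) → 'V' (after the try/except). Output: YAV

Answer: YAV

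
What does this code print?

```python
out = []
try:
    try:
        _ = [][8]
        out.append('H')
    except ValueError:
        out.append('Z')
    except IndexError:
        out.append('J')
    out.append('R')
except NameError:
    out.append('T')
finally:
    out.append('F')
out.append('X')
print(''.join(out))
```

Execution trace: 'J' (inner except IndexError) → 'R' (try body, no exception) → 'F' (finally) → 'X' (after the try/except). Output: JRFX

Answer: JRFX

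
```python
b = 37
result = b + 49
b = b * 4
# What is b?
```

Trace:
`b = 37` → b = 37
`result = b + 49` → result = 86
`b = b * 4` → b = 148
So b = 148

Answer: 148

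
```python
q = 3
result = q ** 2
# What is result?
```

Trace:
`q = 3` → q = 3
`result = q ** 2` → result = 9
So result = 9

Answer: 9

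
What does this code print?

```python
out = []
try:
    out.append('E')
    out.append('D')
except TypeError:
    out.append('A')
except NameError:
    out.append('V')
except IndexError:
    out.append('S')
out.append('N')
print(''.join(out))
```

Execution trace: 'E' (try body) → 'D' (try body, no exception) → 'N' (after the try/except). Output: EDN

Answer: EDN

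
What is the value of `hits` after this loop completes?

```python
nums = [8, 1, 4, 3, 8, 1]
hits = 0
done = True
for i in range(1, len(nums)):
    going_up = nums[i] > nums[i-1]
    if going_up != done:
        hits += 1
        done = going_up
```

Count direction changes in [8, 1, 4, 3, 8, 1]
`hits` takes the values: 0 → 1 → 2 → 3 → 4 → 5

Answer: 5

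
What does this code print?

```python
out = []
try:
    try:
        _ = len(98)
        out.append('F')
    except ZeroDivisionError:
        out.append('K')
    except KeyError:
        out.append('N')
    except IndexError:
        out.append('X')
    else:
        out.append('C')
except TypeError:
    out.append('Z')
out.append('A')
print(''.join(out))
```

Execution trace: 'Z' (outer except TypeError) → 'A' (after the try/except). Output: ZA

Answer: ZA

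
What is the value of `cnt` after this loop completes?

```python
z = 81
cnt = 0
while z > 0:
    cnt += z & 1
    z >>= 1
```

Count set bits in 81 (binary: 0b1010001)
`cnt` takes the values: 0 → 1 → 2 → 3

Answer: 3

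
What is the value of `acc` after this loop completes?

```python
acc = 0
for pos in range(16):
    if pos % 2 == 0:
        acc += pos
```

Sum of even numbers 0 to 15
`acc` takes the values: 0 → 2 → 6 → 12 → 20 → 30 → 42 → 56

Answer: 56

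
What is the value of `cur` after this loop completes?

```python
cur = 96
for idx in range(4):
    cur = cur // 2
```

Halve 4 times: 96 // 2^4 = 6
`cur` takes the values: 96 → 48 → 24 → 12 → 6

Answer: 6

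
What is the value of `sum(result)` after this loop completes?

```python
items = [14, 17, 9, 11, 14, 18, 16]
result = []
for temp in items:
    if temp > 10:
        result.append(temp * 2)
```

Sum of doubled values > 10
`result` takes the values: [] → [28] → [28, 34] → [28, 34, 22] → [28, 34, 22, 28] → [28, 34, 22, 28, 36] → [28, 34, 22, 28, 36, 32]
So `sum(result)` = 180

Answer: 180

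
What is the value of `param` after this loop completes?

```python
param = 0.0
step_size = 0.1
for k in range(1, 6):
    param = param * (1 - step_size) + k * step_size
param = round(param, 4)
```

Moving average with lr=0.1
`param` takes the values: 0.0 → 0.1 → 0.29 → 0.561 → 0.9049 → 1.31441 → 1.3144

Answer: 1.3144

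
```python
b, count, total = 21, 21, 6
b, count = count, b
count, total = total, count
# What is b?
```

Trace:
`b, count, total = 21, 21, 6` → b = 21; count = 21; total = 6
`b, count = count, b` → b = 21; count = 21
`count, total = total, count` → count = 6; total = 21
So b = 21

Answer: 21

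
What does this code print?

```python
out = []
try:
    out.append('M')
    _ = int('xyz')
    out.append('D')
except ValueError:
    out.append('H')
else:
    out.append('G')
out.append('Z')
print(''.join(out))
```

Execution trace: 'M' (try body) → 'H' (except ValueError) → 'Z' (after the try/except). Output: MHZ

Answer: MHZ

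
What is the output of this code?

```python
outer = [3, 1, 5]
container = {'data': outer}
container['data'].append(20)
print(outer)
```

Key concept: dict holds reference to list.
Step by step:
`outer = [3, 1, 5]` → outer = [3, 1, 5]
`container = {'data': outer}` → container = {'data': [3, 1, 5]}
`container['data'].append(20)` → outer = [3, 1, 5, 20]; container = {'data': [3, 1, 5, 20]}
`print(outer)` → prints [3, 1, 5, 20]

Answer: [3, 1, 5, 20]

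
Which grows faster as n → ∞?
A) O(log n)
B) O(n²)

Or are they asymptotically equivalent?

O(log n) vs O(n²): Higher order terms dominate.

Answer: B) O(n²) grows faster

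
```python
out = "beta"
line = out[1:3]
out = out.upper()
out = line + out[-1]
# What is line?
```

Trace:
`out = "beta"` → out = 'beta'
`line = out[1:3]` → line = 'et'
`out = out.upper()` → out = 'BETA'
`out = line + out[-1]` → out = 'etA'
So line = 'et'

Answer: 'et'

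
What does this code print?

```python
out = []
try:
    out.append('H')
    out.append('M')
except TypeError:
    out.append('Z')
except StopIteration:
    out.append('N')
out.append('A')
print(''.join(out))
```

Execution trace: 'H' (try body) → 'M' (try body, no exception) → 'A' (after the try/except). Output: HMA

Answer: HMA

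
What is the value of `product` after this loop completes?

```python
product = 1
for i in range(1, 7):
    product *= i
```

6! = 720
`product` takes the values: 1 → 2 → 6 → 24 → 120 → 720

Answer: 720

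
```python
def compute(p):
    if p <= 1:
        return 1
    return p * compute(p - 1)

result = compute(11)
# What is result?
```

compute(11) = 11 * 10 * 9 * 8 * 7 * 6 * 5 * 4 * 3 * 2 * 1 = 39916800

Answer: 39916800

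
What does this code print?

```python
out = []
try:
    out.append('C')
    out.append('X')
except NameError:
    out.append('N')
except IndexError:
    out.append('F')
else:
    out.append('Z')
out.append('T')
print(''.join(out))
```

Execution trace: 'C' (try body) → 'X' (try body, no exception) → 'Z' (else) → 'T' (after the try/except). Output: CXZT

Answer: CXZT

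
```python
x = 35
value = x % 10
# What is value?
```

Trace:
`x = 35` → x = 35
`value = x % 10` → value = 5
So value = 5

Answer: 5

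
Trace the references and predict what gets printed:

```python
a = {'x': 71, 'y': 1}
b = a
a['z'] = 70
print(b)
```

Key concept: dict aliasing.
Step by step:
`a = {'x': 71, 'y': 1}` → a = {'x': 71, 'y': 1}
`b = a` → b = {'x': 71, 'y': 1} (same object as a)
`a['z'] = 70` → a = {'x': 71, 'y': 1, 'z': 70} (same object as b); b = {'x': 71, 'y': 1, 'z': 70} (same object as a)
`print(b)` → prints {'x': 71, 'y': 1, 'z': 70}

Answer: {'x': 71, 'y': 1, 'z': 70}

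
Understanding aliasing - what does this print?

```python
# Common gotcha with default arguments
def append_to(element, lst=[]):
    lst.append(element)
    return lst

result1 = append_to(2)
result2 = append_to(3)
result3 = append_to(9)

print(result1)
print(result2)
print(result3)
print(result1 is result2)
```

Key concept: mutable default argument gotcha.
Step by step:
`result1 = append_to(2)` → result1 = [2]
`result2 = append_to(3)` → result1 = [2, 3] (same object as result2); result2 = [2, 3] (same object as result1)
`result3 = append_to(9)` → result1 = [2, 3, 9] (same object as result2, result3); result2 = [2, 3, 9] (same object as result1, result3); result3 = [2, 3, 9] (same object as result1, result2)
`print(result1)` → prints [2, 3, 9]
`print(result2)` → prints [2, 3, 9]
`print(result3)` → prints [2, 3, 9]
`print(result1 is result2)` → prints True

Answer:
[2, 3, 9]
[2, 3, 9]
[2, 3, 9]
True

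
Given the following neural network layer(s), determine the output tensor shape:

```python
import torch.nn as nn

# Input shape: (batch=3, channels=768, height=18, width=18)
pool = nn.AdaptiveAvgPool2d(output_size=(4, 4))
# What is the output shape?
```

Input: (3, 768, 18, 18) -> Output: (3, 768, 4, 4)

Answer: (3, 768, 4, 4)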